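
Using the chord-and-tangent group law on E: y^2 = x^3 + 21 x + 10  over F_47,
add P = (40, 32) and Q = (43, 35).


P != Q, so use the chord formula.
s = (y2 - y1) / (x2 - x1) = (3) / (3) mod 47 = 1
x3 = s^2 - x1 - x2 mod 47 = 1^2 - 40 - 43 = 12
y3 = s (x1 - x3) - y1 mod 47 = 1 * (40 - 12) - 32 = 43

P + Q = (12, 43)


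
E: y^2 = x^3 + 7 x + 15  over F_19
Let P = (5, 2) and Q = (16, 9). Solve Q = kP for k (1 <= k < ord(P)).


Enumerate multiples of P until we hit Q = (16, 9):
  1P = (5, 2)
  2P = (16, 10)
  3P = (18, 11)
  4P = (3, 14)
  5P = (9, 3)
  6P = (11, 6)
  7P = (14, 11)
  8P = (1, 2)
  9P = (13, 17)
  10P = (6, 8)
  11P = (6, 11)
  12P = (13, 2)
  13P = (1, 17)
  14P = (14, 8)
  15P = (11, 13)
  16P = (9, 16)
  17P = (3, 5)
  18P = (18, 8)
  19P = (16, 9)
Match found at i = 19.

k = 19


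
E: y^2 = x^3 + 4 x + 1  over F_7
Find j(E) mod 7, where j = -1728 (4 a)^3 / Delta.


Delta = -16(4 a^3 + 27 b^2) mod 7 = 1
-1728 * (4 a)^3 = -1728 * (4*4)^3 mod 7 = 1
j = 1 * 1^(-1) mod 7 = 1

j = 1 (mod 7)


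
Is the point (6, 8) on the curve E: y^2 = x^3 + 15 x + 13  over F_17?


Check whether y^2 = x^3 + 15 x + 13 (mod 17) for (x, y) = (6, 8).
LHS: y^2 = 8^2 mod 17 = 13
RHS: x^3 + 15 x + 13 = 6^3 + 15*6 + 13 mod 17 = 13
LHS = RHS

Yes, on the curve


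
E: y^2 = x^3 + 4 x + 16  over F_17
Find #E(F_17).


For each x in F_17, count y with y^2 = x^3 + 4 x + 16 mod 17:
  x = 0: RHS = 16, y in [4, 13]  -> 2 point(s)
  x = 1: RHS = 4, y in [2, 15]  -> 2 point(s)
  x = 2: RHS = 15, y in [7, 10]  -> 2 point(s)
  x = 3: RHS = 4, y in [2, 15]  -> 2 point(s)
  x = 5: RHS = 8, y in [5, 12]  -> 2 point(s)
  x = 6: RHS = 1, y in [1, 16]  -> 2 point(s)
  x = 7: RHS = 13, y in [8, 9]  -> 2 point(s)
  x = 8: RHS = 16, y in [4, 13]  -> 2 point(s)
  x = 9: RHS = 16, y in [4, 13]  -> 2 point(s)
  x = 10: RHS = 2, y in [6, 11]  -> 2 point(s)
  x = 13: RHS = 4, y in [2, 15]  -> 2 point(s)
  x = 15: RHS = 0, y in [0]  -> 1 point(s)
Affine points: 23. Add the point at infinity: total = 24.

#E(F_17) = 24


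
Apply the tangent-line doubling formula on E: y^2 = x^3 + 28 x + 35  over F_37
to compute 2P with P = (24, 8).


Doubling: s = (3 x1^2 + a) / (2 y1)
s = (3*24^2 + 28) / (2*8) mod 37 = 8
x3 = s^2 - 2 x1 mod 37 = 8^2 - 2*24 = 16
y3 = s (x1 - x3) - y1 mod 37 = 8 * (24 - 16) - 8 = 19

2P = (16, 19)


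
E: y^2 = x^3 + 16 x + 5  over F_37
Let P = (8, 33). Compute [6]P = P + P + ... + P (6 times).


k = 6 = 110_2 (binary, LSB first: 011)
Double-and-add from P = (8, 33):
  bit 0 = 0: acc unchanged = O
  bit 1 = 1: acc = O + (31, 10) = (31, 10)
  bit 2 = 1: acc = (31, 10) + (9, 8) = (23, 21)

6P = (23, 21)


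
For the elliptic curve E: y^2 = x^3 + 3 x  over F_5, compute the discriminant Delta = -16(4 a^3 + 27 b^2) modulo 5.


4 a^3 + 27 b^2 = 4*3^3 + 27*0^2 = 108 + 0 = 108
Delta = -16 * (108) = -1728
Delta mod 5 = 2

Delta = 2 (mod 5)


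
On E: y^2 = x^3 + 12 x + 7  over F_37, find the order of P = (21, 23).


Compute successive multiples of P until we hit O:
  1P = (21, 23)
  2P = (28, 24)
  3P = (22, 35)
  4P = (27, 16)
  5P = (14, 12)
  6P = (9, 17)
  7P = (35, 7)
  8P = (11, 29)
  ... (continuing to 39P)
  39P = O

ord(P) = 39


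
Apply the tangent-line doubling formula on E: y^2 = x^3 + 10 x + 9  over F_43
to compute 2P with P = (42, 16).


Doubling: s = (3 x1^2 + a) / (2 y1)
s = (3*42^2 + 10) / (2*16) mod 43 = 34
x3 = s^2 - 2 x1 mod 43 = 34^2 - 2*42 = 40
y3 = s (x1 - x3) - y1 mod 43 = 34 * (42 - 40) - 16 = 9

2P = (40, 9)


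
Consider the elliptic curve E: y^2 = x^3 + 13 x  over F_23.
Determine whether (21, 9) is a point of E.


Check whether y^2 = x^3 + 13 x + 0 (mod 23) for (x, y) = (21, 9).
LHS: y^2 = 9^2 mod 23 = 12
RHS: x^3 + 13 x + 0 = 21^3 + 13*21 + 0 mod 23 = 12
LHS = RHS

Yes, on the curve


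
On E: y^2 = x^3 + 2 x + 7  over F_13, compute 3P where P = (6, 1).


k = 3 = 11_2 (binary, LSB first: 11)
Double-and-add from P = (6, 1):
  bit 0 = 1: acc = O + (6, 1) = (6, 1)
  bit 1 = 1: acc = (6, 1) + (10, 0) = (6, 12)

3P = (6, 12)


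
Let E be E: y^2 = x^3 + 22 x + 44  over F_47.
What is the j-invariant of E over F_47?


Delta = -16(4 a^3 + 27 b^2) mod 47 = 41
-1728 * (4 a)^3 = -1728 * (4*22)^3 mod 47 = 21
j = 21 * 41^(-1) mod 47 = 20

j = 20 (mod 47)


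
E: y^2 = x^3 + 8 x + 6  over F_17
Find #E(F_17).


For each x in F_17, count y with y^2 = x^3 + 8 x + 6 mod 17:
  x = 1: RHS = 15, y in [7, 10]  -> 2 point(s)
  x = 2: RHS = 13, y in [8, 9]  -> 2 point(s)
  x = 4: RHS = 0, y in [0]  -> 1 point(s)
  x = 5: RHS = 1, y in [1, 16]  -> 2 point(s)
  x = 6: RHS = 15, y in [7, 10]  -> 2 point(s)
  x = 8: RHS = 4, y in [2, 15]  -> 2 point(s)
  x = 9: RHS = 8, y in [5, 12]  -> 2 point(s)
  x = 10: RHS = 15, y in [7, 10]  -> 2 point(s)
  x = 15: RHS = 16, y in [4, 13]  -> 2 point(s)
Affine points: 17. Add the point at infinity: total = 18.

#E(F_17) = 18


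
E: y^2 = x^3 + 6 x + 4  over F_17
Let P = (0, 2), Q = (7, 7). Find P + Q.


P != Q, so use the chord formula.
s = (y2 - y1) / (x2 - x1) = (5) / (7) mod 17 = 8
x3 = s^2 - x1 - x2 mod 17 = 8^2 - 0 - 7 = 6
y3 = s (x1 - x3) - y1 mod 17 = 8 * (0 - 6) - 2 = 1

P + Q = (6, 1)


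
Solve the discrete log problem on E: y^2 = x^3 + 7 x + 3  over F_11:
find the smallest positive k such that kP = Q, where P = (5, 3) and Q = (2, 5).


Enumerate multiples of P until we hit Q = (2, 5):
  1P = (5, 3)
  2P = (2, 5)
Match found at i = 2.

k = 2


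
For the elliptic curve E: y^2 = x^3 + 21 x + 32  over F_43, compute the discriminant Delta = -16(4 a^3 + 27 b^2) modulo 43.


4 a^3 + 27 b^2 = 4*21^3 + 27*32^2 = 37044 + 27648 = 64692
Delta = -16 * (64692) = -1035072
Delta mod 43 = 24

Delta = 24 (mod 43)


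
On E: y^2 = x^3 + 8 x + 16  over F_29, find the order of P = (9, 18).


Compute successive multiples of P until we hit O:
  1P = (9, 18)
  2P = (16, 21)
  3P = (3, 26)
  4P = (22, 9)
  5P = (5, 6)
  6P = (24, 24)
  7P = (24, 5)
  8P = (5, 23)
  ... (continuing to 13P)
  13P = O

ord(P) = 13


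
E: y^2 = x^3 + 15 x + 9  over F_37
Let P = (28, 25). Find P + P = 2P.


Doubling: s = (3 x1^2 + a) / (2 y1)
s = (3*28^2 + 15) / (2*25) mod 37 = 17
x3 = s^2 - 2 x1 mod 37 = 17^2 - 2*28 = 11
y3 = s (x1 - x3) - y1 mod 37 = 17 * (28 - 11) - 25 = 5

2P = (11, 5)


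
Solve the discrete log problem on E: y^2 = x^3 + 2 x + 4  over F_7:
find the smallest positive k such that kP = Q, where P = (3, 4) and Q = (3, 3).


Enumerate multiples of P until we hit Q = (3, 3):
  1P = (3, 4)
  2P = (2, 4)
  3P = (2, 3)
  4P = (3, 3)
Match found at i = 4.

k = 4


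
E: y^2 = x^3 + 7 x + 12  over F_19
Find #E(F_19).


For each x in F_19, count y with y^2 = x^3 + 7 x + 12 mod 19:
  x = 1: RHS = 1, y in [1, 18]  -> 2 point(s)
  x = 4: RHS = 9, y in [3, 16]  -> 2 point(s)
  x = 5: RHS = 1, y in [1, 18]  -> 2 point(s)
  x = 6: RHS = 4, y in [2, 17]  -> 2 point(s)
  x = 7: RHS = 5, y in [9, 10]  -> 2 point(s)
  x = 9: RHS = 6, y in [5, 14]  -> 2 point(s)
  x = 12: RHS = 0, y in [0]  -> 1 point(s)
  x = 13: RHS = 1, y in [1, 18]  -> 2 point(s)
  x = 14: RHS = 4, y in [2, 17]  -> 2 point(s)
  x = 17: RHS = 9, y in [3, 16]  -> 2 point(s)
  x = 18: RHS = 4, y in [2, 17]  -> 2 point(s)
Affine points: 21. Add the point at infinity: total = 22.

#E(F_19) = 22


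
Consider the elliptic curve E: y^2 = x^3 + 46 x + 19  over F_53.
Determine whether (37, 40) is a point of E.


Check whether y^2 = x^3 + 46 x + 19 (mod 53) for (x, y) = (37, 40).
LHS: y^2 = 40^2 mod 53 = 10
RHS: x^3 + 46 x + 19 = 37^3 + 46*37 + 19 mod 53 = 10
LHS = RHS

Yes, on the curve


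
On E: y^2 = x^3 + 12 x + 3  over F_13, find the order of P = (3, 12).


Compute successive multiples of P until we hit O:
  1P = (3, 12)
  2P = (7, 1)
  3P = (0, 9)
  4P = (11, 6)
  5P = (2, 10)
  6P = (12, 9)
  7P = (1, 9)
  8P = (8, 0)
  ... (continuing to 16P)
  16P = O

ord(P) = 16


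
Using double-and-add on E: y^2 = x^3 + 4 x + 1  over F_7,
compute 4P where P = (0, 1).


k = 4 = 100_2 (binary, LSB first: 001)
Double-and-add from P = (0, 1):
  bit 0 = 0: acc unchanged = O
  bit 1 = 0: acc unchanged = O
  bit 2 = 1: acc = O + (0, 6) = (0, 6)

4P = (0, 6)


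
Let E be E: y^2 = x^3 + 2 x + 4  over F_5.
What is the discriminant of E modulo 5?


4 a^3 + 27 b^2 = 4*2^3 + 27*4^2 = 32 + 432 = 464
Delta = -16 * (464) = -7424
Delta mod 5 = 1

Delta = 1 (mod 5)


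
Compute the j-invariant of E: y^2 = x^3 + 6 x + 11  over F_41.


Delta = -16(4 a^3 + 27 b^2) mod 41 = 37
-1728 * (4 a)^3 = -1728 * (4*6)^3 mod 41 = 40
j = 40 * 37^(-1) mod 41 = 31

j = 31 (mod 41)


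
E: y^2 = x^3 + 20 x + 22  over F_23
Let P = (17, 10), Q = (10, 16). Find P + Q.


P != Q, so use the chord formula.
s = (y2 - y1) / (x2 - x1) = (6) / (16) mod 23 = 9
x3 = s^2 - x1 - x2 mod 23 = 9^2 - 17 - 10 = 8
y3 = s (x1 - x3) - y1 mod 23 = 9 * (17 - 8) - 10 = 2

P + Q = (8, 2)


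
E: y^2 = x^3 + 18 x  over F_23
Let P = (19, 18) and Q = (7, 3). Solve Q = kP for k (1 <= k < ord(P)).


Enumerate multiples of P until we hit Q = (7, 3):
  1P = (19, 18)
  2P = (12, 14)
  3P = (5, 13)
  4P = (3, 14)
  5P = (14, 12)
  6P = (8, 9)
  7P = (21, 18)
  8P = (6, 5)
  9P = (22, 2)
  10P = (13, 19)
  11P = (7, 3)
Match found at i = 11.

k = 11


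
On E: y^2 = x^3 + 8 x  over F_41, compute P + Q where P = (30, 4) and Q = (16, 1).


P != Q, so use the chord formula.
s = (y2 - y1) / (x2 - x1) = (38) / (27) mod 41 = 9
x3 = s^2 - x1 - x2 mod 41 = 9^2 - 30 - 16 = 35
y3 = s (x1 - x3) - y1 mod 41 = 9 * (30 - 35) - 4 = 33

P + Q = (35, 33)


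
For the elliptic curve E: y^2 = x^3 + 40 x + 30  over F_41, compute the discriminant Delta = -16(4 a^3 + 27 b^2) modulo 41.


4 a^3 + 27 b^2 = 4*40^3 + 27*30^2 = 256000 + 24300 = 280300
Delta = -16 * (280300) = -4484800
Delta mod 41 = 26

Delta = 26 (mod 41)


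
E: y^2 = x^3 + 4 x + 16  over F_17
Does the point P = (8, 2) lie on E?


Check whether y^2 = x^3 + 4 x + 16 (mod 17) for (x, y) = (8, 2).
LHS: y^2 = 2^2 mod 17 = 4
RHS: x^3 + 4 x + 16 = 8^3 + 4*8 + 16 mod 17 = 16
LHS != RHS

No, not on the curve


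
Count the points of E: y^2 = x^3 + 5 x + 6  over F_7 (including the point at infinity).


For each x in F_7, count y with y^2 = x^3 + 5 x + 6 mod 7:
  x = 5: RHS = 2, y in [3, 4]  -> 2 point(s)
  x = 6: RHS = 0, y in [0]  -> 1 point(s)
Affine points: 3. Add the point at infinity: total = 4.

#E(F_7) = 4


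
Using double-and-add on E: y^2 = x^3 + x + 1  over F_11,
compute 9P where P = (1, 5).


k = 9 = 1001_2 (binary, LSB first: 1001)
Double-and-add from P = (1, 5):
  bit 0 = 1: acc = O + (1, 5) = (1, 5)
  bit 1 = 0: acc unchanged = (1, 5)
  bit 2 = 0: acc unchanged = (1, 5)
  bit 3 = 1: acc = (1, 5) + (0, 1) = (4, 5)

9P = (4, 5)


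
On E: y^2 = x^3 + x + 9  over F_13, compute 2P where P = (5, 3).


Doubling: s = (3 x1^2 + a) / (2 y1)
s = (3*5^2 + 1) / (2*3) mod 13 = 4
x3 = s^2 - 2 x1 mod 13 = 4^2 - 2*5 = 6
y3 = s (x1 - x3) - y1 mod 13 = 4 * (5 - 6) - 3 = 6

2P = (6, 6)


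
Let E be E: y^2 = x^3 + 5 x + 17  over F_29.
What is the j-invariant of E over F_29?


Delta = -16(4 a^3 + 27 b^2) mod 29 = 1
-1728 * (4 a)^3 = -1728 * (4*5)^3 mod 29 = 10
j = 10 * 1^(-1) mod 29 = 10

j = 10 (mod 29)


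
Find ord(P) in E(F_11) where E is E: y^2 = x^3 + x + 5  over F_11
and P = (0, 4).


Compute successive multiples of P until we hit O:
  1P = (0, 4)
  2P = (5, 5)
  3P = (10, 5)
  4P = (2, 9)
  5P = (7, 6)
  6P = (7, 5)
  7P = (2, 2)
  8P = (10, 6)
  ... (continuing to 11P)
  11P = O

ord(P) = 11


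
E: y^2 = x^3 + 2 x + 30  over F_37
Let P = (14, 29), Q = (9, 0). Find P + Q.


P != Q, so use the chord formula.
s = (y2 - y1) / (x2 - x1) = (8) / (32) mod 37 = 28
x3 = s^2 - x1 - x2 mod 37 = 28^2 - 14 - 9 = 21
y3 = s (x1 - x3) - y1 mod 37 = 28 * (14 - 21) - 29 = 34

P + Q = (21, 34)


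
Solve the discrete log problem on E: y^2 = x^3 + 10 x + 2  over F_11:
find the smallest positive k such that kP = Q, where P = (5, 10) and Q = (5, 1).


Enumerate multiples of P until we hit Q = (5, 1):
  1P = (5, 10)
  2P = (6, 5)
  3P = (3, 2)
  4P = (8, 0)
  5P = (3, 9)
  6P = (6, 6)
  7P = (5, 1)
Match found at i = 7.

k = 7


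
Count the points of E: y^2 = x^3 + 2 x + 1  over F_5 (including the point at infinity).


For each x in F_5, count y with y^2 = x^3 + 2 x + 1 mod 5:
  x = 0: RHS = 1, y in [1, 4]  -> 2 point(s)
  x = 1: RHS = 4, y in [2, 3]  -> 2 point(s)
  x = 3: RHS = 4, y in [2, 3]  -> 2 point(s)
Affine points: 6. Add the point at infinity: total = 7.

#E(F_5) = 7


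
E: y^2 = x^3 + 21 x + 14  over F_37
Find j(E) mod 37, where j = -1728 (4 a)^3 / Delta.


Delta = -16(4 a^3 + 27 b^2) mod 37 = 20
-1728 * (4 a)^3 = -1728 * (4*21)^3 mod 37 = 11
j = 11 * 20^(-1) mod 37 = 32

j = 32 (mod 37)


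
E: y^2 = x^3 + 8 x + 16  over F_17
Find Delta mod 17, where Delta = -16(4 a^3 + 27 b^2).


4 a^3 + 27 b^2 = 4*8^3 + 27*16^2 = 2048 + 6912 = 8960
Delta = -16 * (8960) = -143360
Delta mod 17 = 1

Delta = 1 (mod 17)


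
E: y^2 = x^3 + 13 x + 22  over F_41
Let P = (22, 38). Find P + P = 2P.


Doubling: s = (3 x1^2 + a) / (2 y1)
s = (3*22^2 + 13) / (2*38) mod 41 = 36
x3 = s^2 - 2 x1 mod 41 = 36^2 - 2*22 = 22
y3 = s (x1 - x3) - y1 mod 41 = 36 * (22 - 22) - 38 = 3

2P = (22, 3)


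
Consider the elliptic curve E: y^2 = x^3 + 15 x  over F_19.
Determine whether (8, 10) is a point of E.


Check whether y^2 = x^3 + 15 x + 0 (mod 19) for (x, y) = (8, 10).
LHS: y^2 = 10^2 mod 19 = 5
RHS: x^3 + 15 x + 0 = 8^3 + 15*8 + 0 mod 19 = 5
LHS = RHS

Yes, on the curve


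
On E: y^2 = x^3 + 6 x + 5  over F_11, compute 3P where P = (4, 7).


k = 3 = 11_2 (binary, LSB first: 11)
Double-and-add from P = (4, 7):
  bit 0 = 1: acc = O + (4, 7) = (4, 7)
  bit 1 = 1: acc = (4, 7) + (8, 9) = (2, 5)

3P = (2, 5)


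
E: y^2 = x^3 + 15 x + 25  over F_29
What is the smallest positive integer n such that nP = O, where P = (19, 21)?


Compute successive multiples of P until we hit O:
  1P = (19, 21)
  2P = (11, 10)
  3P = (24, 12)
  4P = (2, 18)
  5P = (28, 3)
  6P = (15, 0)
  7P = (28, 26)
  8P = (2, 11)
  ... (continuing to 12P)
  12P = O

ord(P) = 12


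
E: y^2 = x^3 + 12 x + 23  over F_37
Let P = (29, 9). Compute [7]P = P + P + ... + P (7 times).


k = 7 = 111_2 (binary, LSB first: 111)
Double-and-add from P = (29, 9):
  bit 0 = 1: acc = O + (29, 9) = (29, 9)
  bit 1 = 1: acc = (29, 9) + (17, 16) = (25, 1)
  bit 2 = 1: acc = (25, 1) + (24, 1) = (25, 36)

7P = (25, 36)


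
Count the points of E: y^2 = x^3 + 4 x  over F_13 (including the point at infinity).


For each x in F_13, count y with y^2 = x^3 + 4 x + 0 mod 13:
  x = 0: RHS = 0, y in [0]  -> 1 point(s)
  x = 2: RHS = 3, y in [4, 9]  -> 2 point(s)
  x = 3: RHS = 0, y in [0]  -> 1 point(s)
  x = 10: RHS = 0, y in [0]  -> 1 point(s)
  x = 11: RHS = 10, y in [6, 7]  -> 2 point(s)
Affine points: 7. Add the point at infinity: total = 8.

#E(F_13) = 8


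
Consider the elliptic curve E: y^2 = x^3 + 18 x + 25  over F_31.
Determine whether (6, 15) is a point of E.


Check whether y^2 = x^3 + 18 x + 25 (mod 31) for (x, y) = (6, 15).
LHS: y^2 = 15^2 mod 31 = 8
RHS: x^3 + 18 x + 25 = 6^3 + 18*6 + 25 mod 31 = 8
LHS = RHS

Yes, on the curve


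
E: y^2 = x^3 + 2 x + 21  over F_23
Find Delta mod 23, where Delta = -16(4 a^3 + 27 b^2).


4 a^3 + 27 b^2 = 4*2^3 + 27*21^2 = 32 + 11907 = 11939
Delta = -16 * (11939) = -191024
Delta mod 23 = 14

Delta = 14 (mod 23)


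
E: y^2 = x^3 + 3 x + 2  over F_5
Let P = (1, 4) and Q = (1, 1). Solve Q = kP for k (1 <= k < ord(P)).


Enumerate multiples of P until we hit Q = (1, 1):
  1P = (1, 4)
  2P = (2, 4)
  3P = (2, 1)
  4P = (1, 1)
Match found at i = 4.

k = 4


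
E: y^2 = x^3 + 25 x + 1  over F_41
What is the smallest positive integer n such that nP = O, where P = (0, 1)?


Compute successive multiples of P until we hit O:
  1P = (0, 1)
  2P = (23, 19)
  3P = (19, 18)
  4P = (32, 20)
  5P = (17, 3)
  6P = (26, 8)
  7P = (40, 4)
  8P = (10, 29)
  ... (continuing to 53P)
  53P = O

ord(P) = 53


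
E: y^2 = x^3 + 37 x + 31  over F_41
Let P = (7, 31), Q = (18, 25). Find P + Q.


P != Q, so use the chord formula.
s = (y2 - y1) / (x2 - x1) = (35) / (11) mod 41 = 33
x3 = s^2 - x1 - x2 mod 41 = 33^2 - 7 - 18 = 39
y3 = s (x1 - x3) - y1 mod 41 = 33 * (7 - 39) - 31 = 20

P + Q = (39, 20)


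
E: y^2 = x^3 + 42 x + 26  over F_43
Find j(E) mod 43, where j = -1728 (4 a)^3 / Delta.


Delta = -16(4 a^3 + 27 b^2) mod 43 = 2
-1728 * (4 a)^3 = -1728 * (4*42)^3 mod 43 = 39
j = 39 * 2^(-1) mod 43 = 41

j = 41 (mod 43)


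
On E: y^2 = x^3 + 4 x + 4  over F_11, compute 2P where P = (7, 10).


Doubling: s = (3 x1^2 + a) / (2 y1)
s = (3*7^2 + 4) / (2*10) mod 11 = 7
x3 = s^2 - 2 x1 mod 11 = 7^2 - 2*7 = 2
y3 = s (x1 - x3) - y1 mod 11 = 7 * (7 - 2) - 10 = 3

2P = (2, 3)


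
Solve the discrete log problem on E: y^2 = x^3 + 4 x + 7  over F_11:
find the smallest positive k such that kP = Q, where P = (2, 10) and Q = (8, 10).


Enumerate multiples of P until we hit Q = (8, 10):
  1P = (2, 10)
  2P = (5, 3)
  3P = (7, 9)
  4P = (6, 4)
  5P = (8, 10)
Match found at i = 5.

k = 5


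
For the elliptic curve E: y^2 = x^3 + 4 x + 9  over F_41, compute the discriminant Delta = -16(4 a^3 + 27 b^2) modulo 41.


4 a^3 + 27 b^2 = 4*4^3 + 27*9^2 = 256 + 2187 = 2443
Delta = -16 * (2443) = -39088
Delta mod 41 = 26

Delta = 26 (mod 41)


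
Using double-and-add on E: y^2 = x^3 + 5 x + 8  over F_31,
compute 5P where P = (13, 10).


k = 5 = 101_2 (binary, LSB first: 101)
Double-and-add from P = (13, 10):
  bit 0 = 1: acc = O + (13, 10) = (13, 10)
  bit 1 = 0: acc unchanged = (13, 10)
  bit 2 = 1: acc = (13, 10) + (1, 13) = (19, 7)

5P = (19, 7)


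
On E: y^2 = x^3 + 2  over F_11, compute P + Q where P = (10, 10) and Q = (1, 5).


P != Q, so use the chord formula.
s = (y2 - y1) / (x2 - x1) = (6) / (2) mod 11 = 3
x3 = s^2 - x1 - x2 mod 11 = 3^2 - 10 - 1 = 9
y3 = s (x1 - x3) - y1 mod 11 = 3 * (10 - 9) - 10 = 4

P + Q = (9, 4)


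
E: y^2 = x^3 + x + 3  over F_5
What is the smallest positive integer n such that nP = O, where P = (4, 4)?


Compute successive multiples of P until we hit O:
  1P = (4, 4)
  2P = (1, 0)
  3P = (4, 1)
  4P = O

ord(P) = 4


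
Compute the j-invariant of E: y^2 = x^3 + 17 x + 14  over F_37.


Delta = -16(4 a^3 + 27 b^2) mod 37 = 15
-1728 * (4 a)^3 = -1728 * (4*17)^3 mod 37 = 29
j = 29 * 15^(-1) mod 37 = 34

j = 34 (mod 37)


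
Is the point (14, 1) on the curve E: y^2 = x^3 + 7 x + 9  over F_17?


Check whether y^2 = x^3 + 7 x + 9 (mod 17) for (x, y) = (14, 1).
LHS: y^2 = 1^2 mod 17 = 1
RHS: x^3 + 7 x + 9 = 14^3 + 7*14 + 9 mod 17 = 12
LHS != RHS

No, not on the curve


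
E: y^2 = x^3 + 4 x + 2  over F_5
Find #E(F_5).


For each x in F_5, count y with y^2 = x^3 + 4 x + 2 mod 5:
  x = 3: RHS = 1, y in [1, 4]  -> 2 point(s)
Affine points: 2. Add the point at infinity: total = 3.

#E(F_5) = 3


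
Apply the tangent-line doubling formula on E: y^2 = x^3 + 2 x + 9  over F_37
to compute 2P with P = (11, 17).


Doubling: s = (3 x1^2 + a) / (2 y1)
s = (3*11^2 + 2) / (2*17) mod 37 = 14
x3 = s^2 - 2 x1 mod 37 = 14^2 - 2*11 = 26
y3 = s (x1 - x3) - y1 mod 37 = 14 * (11 - 26) - 17 = 32

2P = (26, 32)


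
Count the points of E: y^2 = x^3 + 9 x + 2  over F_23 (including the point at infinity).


For each x in F_23, count y with y^2 = x^3 + 9 x + 2 mod 23:
  x = 0: RHS = 2, y in [5, 18]  -> 2 point(s)
  x = 1: RHS = 12, y in [9, 14]  -> 2 point(s)
  x = 11: RHS = 6, y in [11, 12]  -> 2 point(s)
  x = 13: RHS = 16, y in [4, 19]  -> 2 point(s)
  x = 15: RHS = 16, y in [4, 19]  -> 2 point(s)
  x = 17: RHS = 8, y in [10, 13]  -> 2 point(s)
  x = 18: RHS = 16, y in [4, 19]  -> 2 point(s)
Affine points: 14. Add the point at infinity: total = 15.

#E(F_23) = 15


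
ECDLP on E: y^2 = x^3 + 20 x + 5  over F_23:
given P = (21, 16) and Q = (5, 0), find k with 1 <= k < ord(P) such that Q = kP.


Enumerate multiples of P until we hit Q = (5, 0):
  1P = (21, 16)
  2P = (5, 0)
Match found at i = 2.

k = 2


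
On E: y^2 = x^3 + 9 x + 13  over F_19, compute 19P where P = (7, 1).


k = 19 = 10011_2 (binary, LSB first: 11001)
Double-and-add from P = (7, 1):
  bit 0 = 1: acc = O + (7, 1) = (7, 1)
  bit 1 = 1: acc = (7, 1) + (9, 14) = (12, 14)
  bit 2 = 0: acc unchanged = (12, 14)
  bit 3 = 0: acc unchanged = (12, 14)
  bit 4 = 1: acc = (12, 14) + (17, 14) = (9, 5)

19P = (9, 5)


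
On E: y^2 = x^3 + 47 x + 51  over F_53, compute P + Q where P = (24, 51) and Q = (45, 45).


P != Q, so use the chord formula.
s = (y2 - y1) / (x2 - x1) = (47) / (21) mod 53 = 30
x3 = s^2 - x1 - x2 mod 53 = 30^2 - 24 - 45 = 36
y3 = s (x1 - x3) - y1 mod 53 = 30 * (24 - 36) - 51 = 13

P + Q = (36, 13)


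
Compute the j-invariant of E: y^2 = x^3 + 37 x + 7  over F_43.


Delta = -16(4 a^3 + 27 b^2) mod 43 = 9
-1728 * (4 a)^3 = -1728 * (4*37)^3 mod 43 = 39
j = 39 * 9^(-1) mod 43 = 33

j = 33 (mod 43)


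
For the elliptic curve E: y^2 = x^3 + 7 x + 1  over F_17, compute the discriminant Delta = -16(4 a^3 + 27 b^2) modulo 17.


4 a^3 + 27 b^2 = 4*7^3 + 27*1^2 = 1372 + 27 = 1399
Delta = -16 * (1399) = -22384
Delta mod 17 = 5

Delta = 5 (mod 17)


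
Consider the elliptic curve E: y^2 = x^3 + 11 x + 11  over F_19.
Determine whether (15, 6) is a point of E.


Check whether y^2 = x^3 + 11 x + 11 (mod 19) for (x, y) = (15, 6).
LHS: y^2 = 6^2 mod 19 = 17
RHS: x^3 + 11 x + 11 = 15^3 + 11*15 + 11 mod 19 = 17
LHS = RHS

Yes, on the curve


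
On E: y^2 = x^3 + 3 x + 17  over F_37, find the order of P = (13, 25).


Compute successive multiples of P until we hit O:
  1P = (13, 25)
  2P = (7, 14)
  3P = (7, 23)
  4P = (13, 12)
  5P = O

ord(P) = 5


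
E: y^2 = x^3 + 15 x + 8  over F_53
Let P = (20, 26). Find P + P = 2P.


Doubling: s = (3 x1^2 + a) / (2 y1)
s = (3*20^2 + 15) / (2*26) mod 53 = 4
x3 = s^2 - 2 x1 mod 53 = 4^2 - 2*20 = 29
y3 = s (x1 - x3) - y1 mod 53 = 4 * (20 - 29) - 26 = 44

2P = (29, 44)


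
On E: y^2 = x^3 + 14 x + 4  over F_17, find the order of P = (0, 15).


Compute successive multiples of P until we hit O:
  1P = (0, 15)
  2P = (8, 13)
  3P = (8, 4)
  4P = (0, 2)
  5P = O

ord(P) = 5


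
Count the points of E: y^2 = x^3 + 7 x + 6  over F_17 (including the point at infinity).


For each x in F_17, count y with y^2 = x^3 + 7 x + 6 mod 17:
  x = 4: RHS = 13, y in [8, 9]  -> 2 point(s)
  x = 5: RHS = 13, y in [8, 9]  -> 2 point(s)
  x = 6: RHS = 9, y in [3, 14]  -> 2 point(s)
  x = 8: RHS = 13, y in [8, 9]  -> 2 point(s)
  x = 9: RHS = 16, y in [4, 13]  -> 2 point(s)
  x = 12: RHS = 16, y in [4, 13]  -> 2 point(s)
  x = 13: RHS = 16, y in [4, 13]  -> 2 point(s)
  x = 14: RHS = 9, y in [3, 14]  -> 2 point(s)
  x = 15: RHS = 1, y in [1, 16]  -> 2 point(s)
  x = 16: RHS = 15, y in [7, 10]  -> 2 point(s)
Affine points: 20. Add the point at infinity: total = 21.

#E(F_17) = 21


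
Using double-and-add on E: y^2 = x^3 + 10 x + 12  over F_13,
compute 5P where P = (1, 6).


k = 5 = 101_2 (binary, LSB first: 101)
Double-and-add from P = (1, 6):
  bit 0 = 1: acc = O + (1, 6) = (1, 6)
  bit 1 = 0: acc unchanged = (1, 6)
  bit 2 = 1: acc = (1, 6) + (7, 3) = (2, 1)

5P = (2, 1)


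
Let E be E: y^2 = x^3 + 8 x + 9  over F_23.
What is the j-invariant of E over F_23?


Delta = -16(4 a^3 + 27 b^2) mod 23 = 21
-1728 * (4 a)^3 = -1728 * (4*8)^3 mod 23 = 21
j = 21 * 21^(-1) mod 23 = 1

j = 1 (mod 23)


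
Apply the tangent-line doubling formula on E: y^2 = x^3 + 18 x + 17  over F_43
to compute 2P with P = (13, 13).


Doubling: s = (3 x1^2 + a) / (2 y1)
s = (3*13^2 + 18) / (2*13) mod 43 = 2
x3 = s^2 - 2 x1 mod 43 = 2^2 - 2*13 = 21
y3 = s (x1 - x3) - y1 mod 43 = 2 * (13 - 21) - 13 = 14

2P = (21, 14)


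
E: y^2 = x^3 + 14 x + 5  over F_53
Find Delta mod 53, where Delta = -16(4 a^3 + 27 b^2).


4 a^3 + 27 b^2 = 4*14^3 + 27*5^2 = 10976 + 675 = 11651
Delta = -16 * (11651) = -186416
Delta mod 53 = 38

Delta = 38 (mod 53)


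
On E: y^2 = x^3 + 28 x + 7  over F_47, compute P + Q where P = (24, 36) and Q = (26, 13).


P != Q, so use the chord formula.
s = (y2 - y1) / (x2 - x1) = (24) / (2) mod 47 = 12
x3 = s^2 - x1 - x2 mod 47 = 12^2 - 24 - 26 = 0
y3 = s (x1 - x3) - y1 mod 47 = 12 * (24 - 0) - 36 = 17

P + Q = (0, 17)


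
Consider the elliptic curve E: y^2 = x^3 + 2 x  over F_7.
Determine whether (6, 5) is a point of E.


Check whether y^2 = x^3 + 2 x + 0 (mod 7) for (x, y) = (6, 5).
LHS: y^2 = 5^2 mod 7 = 4
RHS: x^3 + 2 x + 0 = 6^3 + 2*6 + 0 mod 7 = 4
LHS = RHS

Yes, on the curve


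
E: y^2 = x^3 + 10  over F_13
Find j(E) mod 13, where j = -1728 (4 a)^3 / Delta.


Delta = -16(4 a^3 + 27 b^2) mod 13 = 12
-1728 * (4 a)^3 = -1728 * (4*0)^3 mod 13 = 0
j = 0 * 12^(-1) mod 13 = 0

j = 0 (mod 13)


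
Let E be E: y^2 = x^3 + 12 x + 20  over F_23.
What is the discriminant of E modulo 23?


4 a^3 + 27 b^2 = 4*12^3 + 27*20^2 = 6912 + 10800 = 17712
Delta = -16 * (17712) = -283392
Delta mod 23 = 14

Delta = 14 (mod 23)


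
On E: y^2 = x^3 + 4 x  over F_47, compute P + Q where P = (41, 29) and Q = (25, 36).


P != Q, so use the chord formula.
s = (y2 - y1) / (x2 - x1) = (7) / (31) mod 47 = 26
x3 = s^2 - x1 - x2 mod 47 = 26^2 - 41 - 25 = 46
y3 = s (x1 - x3) - y1 mod 47 = 26 * (41 - 46) - 29 = 29

P + Q = (46, 29)


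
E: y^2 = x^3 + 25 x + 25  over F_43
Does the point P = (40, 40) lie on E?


Check whether y^2 = x^3 + 25 x + 25 (mod 43) for (x, y) = (40, 40).
LHS: y^2 = 40^2 mod 43 = 9
RHS: x^3 + 25 x + 25 = 40^3 + 25*40 + 25 mod 43 = 9
LHS = RHS

Yes, on the curve


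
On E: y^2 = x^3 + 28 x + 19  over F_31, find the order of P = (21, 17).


Compute successive multiples of P until we hit O:
  1P = (21, 17)
  2P = (25, 21)
  3P = (17, 18)
  4P = (26, 23)
  5P = (9, 16)
  6P = (15, 30)
  7P = (4, 3)
  8P = (7, 0)
  ... (continuing to 16P)
  16P = O

ord(P) = 16


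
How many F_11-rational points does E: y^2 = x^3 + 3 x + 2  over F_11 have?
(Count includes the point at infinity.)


For each x in F_11, count y with y^2 = x^3 + 3 x + 2 mod 11:
  x = 2: RHS = 5, y in [4, 7]  -> 2 point(s)
  x = 3: RHS = 5, y in [4, 7]  -> 2 point(s)
  x = 4: RHS = 1, y in [1, 10]  -> 2 point(s)
  x = 6: RHS = 5, y in [4, 7]  -> 2 point(s)
  x = 7: RHS = 3, y in [5, 6]  -> 2 point(s)
  x = 10: RHS = 9, y in [3, 8]  -> 2 point(s)
Affine points: 12. Add the point at infinity: total = 13.

#E(F_11) = 13


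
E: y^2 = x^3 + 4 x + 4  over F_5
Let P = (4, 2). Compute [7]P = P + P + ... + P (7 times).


k = 7 = 111_2 (binary, LSB first: 111)
Double-and-add from P = (4, 2):
  bit 0 = 1: acc = O + (4, 2) = (4, 2)
  bit 1 = 1: acc = (4, 2) + (1, 2) = (0, 3)
  bit 2 = 1: acc = (0, 3) + (2, 0) = (4, 3)

7P = (4, 3)


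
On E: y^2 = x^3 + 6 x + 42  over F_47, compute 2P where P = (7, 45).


Doubling: s = (3 x1^2 + a) / (2 y1)
s = (3*7^2 + 6) / (2*45) mod 47 = 44
x3 = s^2 - 2 x1 mod 47 = 44^2 - 2*7 = 42
y3 = s (x1 - x3) - y1 mod 47 = 44 * (7 - 42) - 45 = 13

2P = (42, 13)


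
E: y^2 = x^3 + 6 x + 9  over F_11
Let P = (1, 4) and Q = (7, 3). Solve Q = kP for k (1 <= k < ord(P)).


Enumerate multiples of P until we hit Q = (7, 3):
  1P = (1, 4)
  2P = (7, 3)
Match found at i = 2.

k = 2


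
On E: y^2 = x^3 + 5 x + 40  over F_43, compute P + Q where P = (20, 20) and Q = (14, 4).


P != Q, so use the chord formula.
s = (y2 - y1) / (x2 - x1) = (27) / (37) mod 43 = 17
x3 = s^2 - x1 - x2 mod 43 = 17^2 - 20 - 14 = 40
y3 = s (x1 - x3) - y1 mod 43 = 17 * (20 - 40) - 20 = 27

P + Q = (40, 27)


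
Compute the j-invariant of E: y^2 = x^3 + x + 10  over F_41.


Delta = -16(4 a^3 + 27 b^2) mod 41 = 32
-1728 * (4 a)^3 = -1728 * (4*1)^3 mod 41 = 26
j = 26 * 32^(-1) mod 41 = 29

j = 29 (mod 41)


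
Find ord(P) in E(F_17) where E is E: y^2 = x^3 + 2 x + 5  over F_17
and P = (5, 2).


Compute successive multiples of P until we hit O:
  1P = (5, 2)
  2P = (11, 10)
  3P = (16, 6)
  4P = (4, 3)
  5P = (9, 2)
  6P = (3, 15)
  7P = (13, 16)
  8P = (1, 5)
  ... (continuing to 18P)
  18P = O

ord(P) = 18


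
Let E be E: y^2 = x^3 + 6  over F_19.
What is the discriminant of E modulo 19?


4 a^3 + 27 b^2 = 4*0^3 + 27*6^2 = 0 + 972 = 972
Delta = -16 * (972) = -15552
Delta mod 19 = 9

Delta = 9 (mod 19)


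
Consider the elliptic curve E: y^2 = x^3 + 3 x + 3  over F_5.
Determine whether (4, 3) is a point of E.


Check whether y^2 = x^3 + 3 x + 3 (mod 5) for (x, y) = (4, 3).
LHS: y^2 = 3^2 mod 5 = 4
RHS: x^3 + 3 x + 3 = 4^3 + 3*4 + 3 mod 5 = 4
LHS = RHS

Yes, on the curve


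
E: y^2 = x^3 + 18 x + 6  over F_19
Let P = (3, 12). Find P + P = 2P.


Doubling: s = (3 x1^2 + a) / (2 y1)
s = (3*3^2 + 18) / (2*12) mod 19 = 9
x3 = s^2 - 2 x1 mod 19 = 9^2 - 2*3 = 18
y3 = s (x1 - x3) - y1 mod 19 = 9 * (3 - 18) - 12 = 5

2P = (18, 5)


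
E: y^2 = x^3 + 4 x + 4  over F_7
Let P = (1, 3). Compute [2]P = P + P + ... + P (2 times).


k = 2 = 10_2 (binary, LSB first: 01)
Double-and-add from P = (1, 3):
  bit 0 = 0: acc unchanged = O
  bit 1 = 1: acc = O + (5, 4) = (5, 4)

2P = (5, 4)


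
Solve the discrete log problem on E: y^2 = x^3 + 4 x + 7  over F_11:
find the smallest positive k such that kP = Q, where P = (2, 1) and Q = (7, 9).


Enumerate multiples of P until we hit Q = (7, 9):
  1P = (2, 1)
  2P = (5, 8)
  3P = (7, 2)
  4P = (6, 7)
  5P = (8, 1)
  6P = (1, 10)
  7P = (1, 1)
  8P = (8, 10)
  9P = (6, 4)
  10P = (7, 9)
Match found at i = 10.

k = 10


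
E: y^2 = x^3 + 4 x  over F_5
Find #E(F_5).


For each x in F_5, count y with y^2 = x^3 + 4 x + 0 mod 5:
  x = 0: RHS = 0, y in [0]  -> 1 point(s)
  x = 1: RHS = 0, y in [0]  -> 1 point(s)
  x = 2: RHS = 1, y in [1, 4]  -> 2 point(s)
  x = 3: RHS = 4, y in [2, 3]  -> 2 point(s)
  x = 4: RHS = 0, y in [0]  -> 1 point(s)
Affine points: 7. Add the point at infinity: total = 8.

#E(F_5) = 8


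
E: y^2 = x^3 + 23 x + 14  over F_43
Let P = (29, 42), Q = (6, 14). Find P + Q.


P != Q, so use the chord formula.
s = (y2 - y1) / (x2 - x1) = (15) / (20) mod 43 = 33
x3 = s^2 - x1 - x2 mod 43 = 33^2 - 29 - 6 = 22
y3 = s (x1 - x3) - y1 mod 43 = 33 * (29 - 22) - 42 = 17

P + Q = (22, 17)


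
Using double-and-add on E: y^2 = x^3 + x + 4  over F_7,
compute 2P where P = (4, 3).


k = 2 = 10_2 (binary, LSB first: 01)
Double-and-add from P = (4, 3):
  bit 0 = 0: acc unchanged = O
  bit 1 = 1: acc = O + (6, 4) = (6, 4)

2P = (6, 4)


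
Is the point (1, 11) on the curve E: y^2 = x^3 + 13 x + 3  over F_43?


Check whether y^2 = x^3 + 13 x + 3 (mod 43) for (x, y) = (1, 11).
LHS: y^2 = 11^2 mod 43 = 35
RHS: x^3 + 13 x + 3 = 1^3 + 13*1 + 3 mod 43 = 17
LHS != RHS

No, not on the curve


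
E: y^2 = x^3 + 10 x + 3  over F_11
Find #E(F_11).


For each x in F_11, count y with y^2 = x^3 + 10 x + 3 mod 11:
  x = 0: RHS = 3, y in [5, 6]  -> 2 point(s)
  x = 1: RHS = 3, y in [5, 6]  -> 2 point(s)
  x = 2: RHS = 9, y in [3, 8]  -> 2 point(s)
  x = 3: RHS = 5, y in [4, 7]  -> 2 point(s)
  x = 6: RHS = 4, y in [2, 9]  -> 2 point(s)
  x = 7: RHS = 9, y in [3, 8]  -> 2 point(s)
  x = 8: RHS = 1, y in [1, 10]  -> 2 point(s)
  x = 10: RHS = 3, y in [5, 6]  -> 2 point(s)
Affine points: 16. Add the point at infinity: total = 17.

#E(F_11) = 17


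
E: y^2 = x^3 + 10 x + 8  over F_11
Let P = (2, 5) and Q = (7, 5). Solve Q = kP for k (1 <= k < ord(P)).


Enumerate multiples of P until we hit Q = (7, 5):
  1P = (2, 5)
  2P = (7, 6)
  3P = (6, 3)
  4P = (6, 8)
  5P = (7, 5)
Match found at i = 5.

k = 5


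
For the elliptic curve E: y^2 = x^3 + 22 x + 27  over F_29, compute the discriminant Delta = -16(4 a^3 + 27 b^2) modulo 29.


4 a^3 + 27 b^2 = 4*22^3 + 27*27^2 = 42592 + 19683 = 62275
Delta = -16 * (62275) = -996400
Delta mod 29 = 11

Delta = 11 (mod 29)


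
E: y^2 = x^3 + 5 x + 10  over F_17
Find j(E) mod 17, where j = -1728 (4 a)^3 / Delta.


Delta = -16(4 a^3 + 27 b^2) mod 17 = 4
-1728 * (4 a)^3 = -1728 * (4*5)^3 mod 17 = 9
j = 9 * 4^(-1) mod 17 = 15

j = 15 (mod 17)


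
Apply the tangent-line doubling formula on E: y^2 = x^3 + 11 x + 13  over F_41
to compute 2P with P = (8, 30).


Doubling: s = (3 x1^2 + a) / (2 y1)
s = (3*8^2 + 11) / (2*30) mod 41 = 15
x3 = s^2 - 2 x1 mod 41 = 15^2 - 2*8 = 4
y3 = s (x1 - x3) - y1 mod 41 = 15 * (8 - 4) - 30 = 30

2P = (4, 30)


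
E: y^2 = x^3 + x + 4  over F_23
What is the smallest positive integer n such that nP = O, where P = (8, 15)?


Compute successive multiples of P until we hit O:
  1P = (8, 15)
  2P = (11, 14)
  3P = (22, 5)
  4P = (9, 12)
  5P = (15, 6)
  6P = (4, 16)
  7P = (1, 12)
  8P = (17, 14)
  ... (continuing to 29P)
  29P = O

ord(P) = 29


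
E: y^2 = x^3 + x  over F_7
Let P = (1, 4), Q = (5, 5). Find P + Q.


P != Q, so use the chord formula.
s = (y2 - y1) / (x2 - x1) = (1) / (4) mod 7 = 2
x3 = s^2 - x1 - x2 mod 7 = 2^2 - 1 - 5 = 5
y3 = s (x1 - x3) - y1 mod 7 = 2 * (1 - 5) - 4 = 2

P + Q = (5, 2)


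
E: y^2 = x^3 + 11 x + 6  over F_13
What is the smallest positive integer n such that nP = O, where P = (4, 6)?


Compute successive multiples of P until we hit O:
  1P = (4, 6)
  2P = (2, 6)
  3P = (7, 7)
  4P = (5, 11)
  5P = (3, 12)
  6P = (3, 1)
  7P = (5, 2)
  8P = (7, 6)
  ... (continuing to 11P)
  11P = O

ord(P) = 11


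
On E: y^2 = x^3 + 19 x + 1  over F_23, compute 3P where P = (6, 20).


k = 3 = 11_2 (binary, LSB first: 11)
Double-and-add from P = (6, 20):
  bit 0 = 1: acc = O + (6, 20) = (6, 20)
  bit 1 = 1: acc = (6, 20) + (15, 21) = (4, 16)

3P = (4, 16)


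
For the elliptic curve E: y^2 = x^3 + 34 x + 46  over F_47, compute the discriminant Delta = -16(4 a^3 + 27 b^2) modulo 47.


4 a^3 + 27 b^2 = 4*34^3 + 27*46^2 = 157216 + 57132 = 214348
Delta = -16 * (214348) = -3429568
Delta mod 47 = 22

Delta = 22 (mod 47)


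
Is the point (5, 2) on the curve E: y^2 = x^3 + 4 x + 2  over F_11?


Check whether y^2 = x^3 + 4 x + 2 (mod 11) for (x, y) = (5, 2).
LHS: y^2 = 2^2 mod 11 = 4
RHS: x^3 + 4 x + 2 = 5^3 + 4*5 + 2 mod 11 = 4
LHS = RHS

Yes, on the curve


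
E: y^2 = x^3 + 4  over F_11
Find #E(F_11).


For each x in F_11, count y with y^2 = x^3 + 0 x + 4 mod 11:
  x = 0: RHS = 4, y in [2, 9]  -> 2 point(s)
  x = 1: RHS = 5, y in [4, 7]  -> 2 point(s)
  x = 2: RHS = 1, y in [1, 10]  -> 2 point(s)
  x = 3: RHS = 9, y in [3, 8]  -> 2 point(s)
  x = 6: RHS = 0, y in [0]  -> 1 point(s)
  x = 10: RHS = 3, y in [5, 6]  -> 2 point(s)
Affine points: 11. Add the point at infinity: total = 12.

#E(F_11) = 12


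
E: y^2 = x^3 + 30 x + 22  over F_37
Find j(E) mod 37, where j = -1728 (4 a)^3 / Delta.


Delta = -16(4 a^3 + 27 b^2) mod 37 = 10
-1728 * (4 a)^3 = -1728 * (4*30)^3 mod 37 = 27
j = 27 * 10^(-1) mod 37 = 36

j = 36 (mod 37)


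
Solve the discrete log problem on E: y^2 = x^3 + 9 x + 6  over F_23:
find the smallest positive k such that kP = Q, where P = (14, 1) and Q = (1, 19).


Enumerate multiples of P until we hit Q = (1, 19):
  1P = (14, 1)
  2P = (1, 4)
  3P = (12, 18)
  4P = (6, 0)
  5P = (12, 5)
  6P = (1, 19)
Match found at i = 6.

k = 6


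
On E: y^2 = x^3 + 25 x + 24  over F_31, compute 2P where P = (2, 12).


Doubling: s = (3 x1^2 + a) / (2 y1)
s = (3*2^2 + 25) / (2*12) mod 31 = 8
x3 = s^2 - 2 x1 mod 31 = 8^2 - 2*2 = 29
y3 = s (x1 - x3) - y1 mod 31 = 8 * (2 - 29) - 12 = 20

2P = (29, 20)


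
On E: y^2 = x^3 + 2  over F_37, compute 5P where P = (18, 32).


k = 5 = 101_2 (binary, LSB first: 101)
Double-and-add from P = (18, 32):
  bit 0 = 1: acc = O + (18, 32) = (18, 32)
  bit 1 = 0: acc unchanged = (18, 32)
  bit 2 = 1: acc = (18, 32) + (7, 7) = (19, 33)

5P = (19, 33)


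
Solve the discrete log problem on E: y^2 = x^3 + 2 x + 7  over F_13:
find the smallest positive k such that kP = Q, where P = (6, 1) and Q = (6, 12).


Enumerate multiples of P until we hit Q = (6, 12):
  1P = (6, 1)
  2P = (10, 0)
  3P = (6, 12)
Match found at i = 3.

k = 3


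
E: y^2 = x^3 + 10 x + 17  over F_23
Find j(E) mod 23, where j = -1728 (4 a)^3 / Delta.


Delta = -16(4 a^3 + 27 b^2) mod 23 = 5
-1728 * (4 a)^3 = -1728 * (4*10)^3 mod 23 = 4
j = 4 * 5^(-1) mod 23 = 10

j = 10 (mod 23)


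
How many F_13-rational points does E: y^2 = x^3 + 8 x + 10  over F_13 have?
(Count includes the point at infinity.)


For each x in F_13, count y with y^2 = x^3 + 8 x + 10 mod 13:
  x = 0: RHS = 10, y in [6, 7]  -> 2 point(s)
  x = 3: RHS = 9, y in [3, 10]  -> 2 point(s)
  x = 6: RHS = 1, y in [1, 12]  -> 2 point(s)
  x = 8: RHS = 1, y in [1, 12]  -> 2 point(s)
  x = 11: RHS = 12, y in [5, 8]  -> 2 point(s)
  x = 12: RHS = 1, y in [1, 12]  -> 2 point(s)
Affine points: 12. Add the point at infinity: total = 13.

#E(F_13) = 13


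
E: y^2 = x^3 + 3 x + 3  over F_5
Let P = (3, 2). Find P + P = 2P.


Doubling: s = (3 x1^2 + a) / (2 y1)
s = (3*3^2 + 3) / (2*2) mod 5 = 0
x3 = s^2 - 2 x1 mod 5 = 0^2 - 2*3 = 4
y3 = s (x1 - x3) - y1 mod 5 = 0 * (3 - 4) - 2 = 3

2P = (4, 3)


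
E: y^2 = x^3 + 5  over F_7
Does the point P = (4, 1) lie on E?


Check whether y^2 = x^3 + 0 x + 5 (mod 7) for (x, y) = (4, 1).
LHS: y^2 = 1^2 mod 7 = 1
RHS: x^3 + 0 x + 5 = 4^3 + 0*4 + 5 mod 7 = 6
LHS != RHS

No, not on the curve


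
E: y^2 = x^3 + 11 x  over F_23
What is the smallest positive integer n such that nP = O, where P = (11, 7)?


Compute successive multiples of P until we hit O:
  1P = (11, 7)
  2P = (4, 19)
  3P = (10, 11)
  4P = (18, 21)
  5P = (21, 19)
  6P = (9, 0)
  7P = (21, 4)
  8P = (18, 2)
  ... (continuing to 12P)
  12P = O

ord(P) = 12


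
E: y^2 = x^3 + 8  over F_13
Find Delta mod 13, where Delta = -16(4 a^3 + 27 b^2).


4 a^3 + 27 b^2 = 4*0^3 + 27*8^2 = 0 + 1728 = 1728
Delta = -16 * (1728) = -27648
Delta mod 13 = 3

Delta = 3 (mod 13)


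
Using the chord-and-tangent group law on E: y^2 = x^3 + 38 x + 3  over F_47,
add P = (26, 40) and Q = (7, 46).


P != Q, so use the chord formula.
s = (y2 - y1) / (x2 - x1) = (6) / (28) mod 47 = 17
x3 = s^2 - x1 - x2 mod 47 = 17^2 - 26 - 7 = 21
y3 = s (x1 - x3) - y1 mod 47 = 17 * (26 - 21) - 40 = 45

P + Q = (21, 45)


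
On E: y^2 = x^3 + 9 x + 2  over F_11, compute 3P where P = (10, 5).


k = 3 = 11_2 (binary, LSB first: 11)
Double-and-add from P = (10, 5):
  bit 0 = 1: acc = O + (10, 5) = (10, 5)
  bit 1 = 1: acc = (10, 5) + (3, 10) = (3, 1)

3P = (3, 1)


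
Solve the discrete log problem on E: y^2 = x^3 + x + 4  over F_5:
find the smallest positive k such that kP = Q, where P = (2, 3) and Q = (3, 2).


Enumerate multiples of P until we hit Q = (3, 2):
  1P = (2, 3)
  2P = (0, 3)
  3P = (3, 2)
Match found at i = 3.

k = 3


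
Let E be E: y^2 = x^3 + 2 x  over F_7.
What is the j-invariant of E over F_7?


Delta = -16(4 a^3 + 27 b^2) mod 7 = 6
-1728 * (4 a)^3 = -1728 * (4*2)^3 mod 7 = 1
j = 1 * 6^(-1) mod 7 = 6

j = 6 (mod 7)


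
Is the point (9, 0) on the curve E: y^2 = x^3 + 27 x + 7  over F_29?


Check whether y^2 = x^3 + 27 x + 7 (mod 29) for (x, y) = (9, 0).
LHS: y^2 = 0^2 mod 29 = 0
RHS: x^3 + 27 x + 7 = 9^3 + 27*9 + 7 mod 29 = 22
LHS != RHS

No, not on the curve


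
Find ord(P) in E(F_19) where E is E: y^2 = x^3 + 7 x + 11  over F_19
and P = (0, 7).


Compute successive multiples of P until we hit O:
  1P = (0, 7)
  2P = (5, 0)
  3P = (0, 12)
  4P = O

ord(P) = 4


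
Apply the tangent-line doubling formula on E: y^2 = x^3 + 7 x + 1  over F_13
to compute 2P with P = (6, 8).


Doubling: s = (3 x1^2 + a) / (2 y1)
s = (3*6^2 + 7) / (2*8) mod 13 = 8
x3 = s^2 - 2 x1 mod 13 = 8^2 - 2*6 = 0
y3 = s (x1 - x3) - y1 mod 13 = 8 * (6 - 0) - 8 = 1

2P = (0, 1)


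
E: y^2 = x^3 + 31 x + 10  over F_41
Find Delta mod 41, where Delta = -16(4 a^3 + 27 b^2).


4 a^3 + 27 b^2 = 4*31^3 + 27*10^2 = 119164 + 2700 = 121864
Delta = -16 * (121864) = -1949824
Delta mod 41 = 13

Delta = 13 (mod 41)


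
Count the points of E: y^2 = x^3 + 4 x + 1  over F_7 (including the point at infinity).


For each x in F_7, count y with y^2 = x^3 + 4 x + 1 mod 7:
  x = 0: RHS = 1, y in [1, 6]  -> 2 point(s)
  x = 4: RHS = 4, y in [2, 5]  -> 2 point(s)
Affine points: 4. Add the point at infinity: total = 5.

#E(F_7) = 5
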